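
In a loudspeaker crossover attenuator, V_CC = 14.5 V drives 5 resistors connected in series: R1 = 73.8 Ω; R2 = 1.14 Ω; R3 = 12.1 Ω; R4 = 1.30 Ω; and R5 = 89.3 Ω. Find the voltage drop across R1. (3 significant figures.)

V ≈ 6.02 V

ΣR = 73.8 + 1.14 + 12.1 + 1.30 + 89.3 = 177.6 Ω.
By the voltage-divider rule, V = 14.5 × 73.80/177.6 = 6.024 V.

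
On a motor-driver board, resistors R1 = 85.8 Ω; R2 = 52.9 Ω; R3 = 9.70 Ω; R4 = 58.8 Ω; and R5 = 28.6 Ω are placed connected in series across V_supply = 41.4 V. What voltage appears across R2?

V ≈ 9.29 V

Series total: ΣR = 85.8 + 52.9 + 9.70 + 58.8 + 28.6 = 235.8 Ω.
V = V_supply · R/ΣR = 41.4 × 0.2243 = 9.288 V.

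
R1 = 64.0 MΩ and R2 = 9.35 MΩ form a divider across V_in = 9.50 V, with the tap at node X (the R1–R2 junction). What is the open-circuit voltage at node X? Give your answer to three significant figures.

With X open, the divider is unloaded: V_th = 9.50 × 9.35/73.35 = 1.211 V.

V_th ≈ 1.21 V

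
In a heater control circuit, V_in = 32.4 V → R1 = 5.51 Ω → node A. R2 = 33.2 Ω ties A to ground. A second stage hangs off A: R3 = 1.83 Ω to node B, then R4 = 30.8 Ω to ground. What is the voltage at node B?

V_B ≈ 22.9 V

The second stage (R3 + R4 = 32.63 Ω) loads node A in parallel with R2.
R2 ‖ (R3+R4) = 16.46 Ω.
V_A = 32.4 × 16.46/(5.51 + 16.46) = 24.27 V.
Then the unloaded second divider: V_B = V_A × R4/(R3+R4) = 24.27 × 0.9439 = 22.91 V.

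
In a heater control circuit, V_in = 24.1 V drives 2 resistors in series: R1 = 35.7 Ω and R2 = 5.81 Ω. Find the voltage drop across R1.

V ≈ 20.7 V

Total series resistance ΣR = 35.7 + 5.81 = 41.51 Ω.
Voltage divider: V = V_in · (35.70 / 41.51) = 24.1 × 0.8600 = 20.73 V.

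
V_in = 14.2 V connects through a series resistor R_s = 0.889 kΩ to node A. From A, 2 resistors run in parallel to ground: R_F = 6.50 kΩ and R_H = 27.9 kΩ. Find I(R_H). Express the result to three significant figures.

Equivalent of the parallel group: R_p = 5.272 kΩ.
V_A = 14.2 × 5.272/6.161 = 12.15 V.
I(R_H) = V_A / R_H = 12.15/27.9 = 0.4355 mA.

I ≈ 0.436 mA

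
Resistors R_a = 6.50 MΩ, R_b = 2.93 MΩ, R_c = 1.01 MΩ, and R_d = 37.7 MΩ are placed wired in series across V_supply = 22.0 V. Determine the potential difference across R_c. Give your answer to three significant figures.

Series total: ΣR = 6.50 + 2.93 + 1.01 + 37.7 = 48.14 MΩ.
By the voltage-divider rule, V = 22.0 × 1.010/48.14 = 0.4616 V.

V ≈ 0.462 V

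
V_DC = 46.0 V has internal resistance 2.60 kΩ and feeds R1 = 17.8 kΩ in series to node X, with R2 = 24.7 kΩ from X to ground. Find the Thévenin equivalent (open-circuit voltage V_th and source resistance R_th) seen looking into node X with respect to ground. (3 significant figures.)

R1' = 2.60 + 17.8 = 20.40 kΩ (source resistance + R1).
With X open, the divider is unloaded: V_th = 46.0 × 24.7/45.10 = 25.19 V.
With V_DC suppressed (replaced by a short), R_th = R1' ‖ R2 = (20.40 × 24.7)/(20.40 + 24.7) = 11.17 kΩ.

V_th ≈ 25.2 V, R_th ≈ 11.2 kΩ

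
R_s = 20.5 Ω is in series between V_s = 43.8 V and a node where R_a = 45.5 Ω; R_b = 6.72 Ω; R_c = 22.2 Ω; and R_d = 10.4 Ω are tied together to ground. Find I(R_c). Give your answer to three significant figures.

Parallel bank: R_p = 1/(1/45.5 + 1/6.72 + 1/22.2 + 1/10.4) = 3.205 Ω.
Node voltage V_A = V_s · R_p/(R_s + R_p) = 43.8 × 0.1352 = 5.922 V.
I(R_c) = V_A / R_c = 5.922/22.2 = 0.2668 A.

I ≈ 0.267 A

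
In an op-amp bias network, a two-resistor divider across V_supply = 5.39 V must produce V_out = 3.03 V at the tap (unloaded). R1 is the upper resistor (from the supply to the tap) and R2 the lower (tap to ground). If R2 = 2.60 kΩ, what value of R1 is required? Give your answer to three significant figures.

R1 ≈ 2.03 kΩ

V_out/V_supply = R2/(R1+R2) = 0.5622.
Rearranging, R1 = R2·(1−k)/k = 2.60 × 0.7789 = 2.025 kΩ.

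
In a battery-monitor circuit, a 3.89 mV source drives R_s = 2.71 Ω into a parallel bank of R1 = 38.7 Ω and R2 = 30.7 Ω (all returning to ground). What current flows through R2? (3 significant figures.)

I ≈ 0.109 mA

Equivalent of the parallel group: R_p = 17.12 Ω.
V_A by voltage divider: V_A = 3.89 × 17.12/(2.71 + 17.12) = 3.358 mV.
Branch current I = V_A/R2 = 3.358/30.7 = 0.1094 mA.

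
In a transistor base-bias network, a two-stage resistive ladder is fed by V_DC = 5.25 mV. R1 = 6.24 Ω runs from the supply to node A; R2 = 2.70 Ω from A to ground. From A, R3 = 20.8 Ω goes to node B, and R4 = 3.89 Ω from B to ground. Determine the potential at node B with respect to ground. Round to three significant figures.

The second stage (R3 + R4 = 24.69 Ω) loads node A in parallel with R2.
R2 ‖ (R3+R4) = 2.434 Ω.
V_A = 5.25 × 2.434/(6.24 + 2.434) = 1.473 mV.
Stage 2 is unloaded, so V_B = V_A · R4/(R3+R4) = 1.473 × 3.89/24.69 = 0.2321 mV.

V_B ≈ 0.232 mV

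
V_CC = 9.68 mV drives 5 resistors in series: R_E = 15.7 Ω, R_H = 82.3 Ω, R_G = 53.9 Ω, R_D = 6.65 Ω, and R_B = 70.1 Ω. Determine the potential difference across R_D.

V ≈ 0.282 mV

Total series resistance ΣR = 15.7 + 82.3 + 53.9 + 6.65 + 70.1 = 228.6 Ω.
By the voltage-divider rule, V = 9.68 × 6.650/228.6 = 0.2815 mV.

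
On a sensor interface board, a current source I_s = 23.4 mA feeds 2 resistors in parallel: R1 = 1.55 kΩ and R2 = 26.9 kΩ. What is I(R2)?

I ≈ 1.27 mA

Two-branch current divider: I_k = I_s · R_other/(R_1 + R_2).
So I = 23.4 × 1.55/28.45 = 1.275 mA.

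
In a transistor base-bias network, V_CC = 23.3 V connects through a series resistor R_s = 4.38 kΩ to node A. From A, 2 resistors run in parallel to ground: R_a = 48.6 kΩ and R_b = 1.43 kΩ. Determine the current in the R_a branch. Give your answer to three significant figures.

Combine the parallel branches: R_p = (1/48.6 + 1/1.43)⁻¹ = 1.389 kΩ.
V_A by voltage divider: V_A = 23.3 × 1.389/(4.38 + 1.389) = 5.610 V.
I(R_a) = V_A / R_a = 5.610/48.6 = 0.1154 mA.

I ≈ 0.115 mA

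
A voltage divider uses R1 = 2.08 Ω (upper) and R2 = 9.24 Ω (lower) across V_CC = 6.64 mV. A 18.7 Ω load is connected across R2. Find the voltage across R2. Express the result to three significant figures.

V_out ≈ 4.97 mV

First combine the lower leg with the load: R2 ‖ R_L = 6.184 Ω.
Then V_out = V_CC · R2'/(R1 + R2') = 6.64 × 6.184/8.264 = 4.969 mV.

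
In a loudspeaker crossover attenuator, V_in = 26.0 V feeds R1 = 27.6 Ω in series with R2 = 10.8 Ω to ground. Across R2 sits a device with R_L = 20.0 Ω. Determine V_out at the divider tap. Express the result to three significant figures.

V_out ≈ 5.27 V

R2 ‖ R_L = (10.8 × 20.0)/(10.8 + 20.0) = 7.013 Ω.
Voltage divider with the loaded lower leg: V_out = 26.0 × 7.013/(27.6 + 7.013) = 26.0 × 0.2026 = 5.268 V.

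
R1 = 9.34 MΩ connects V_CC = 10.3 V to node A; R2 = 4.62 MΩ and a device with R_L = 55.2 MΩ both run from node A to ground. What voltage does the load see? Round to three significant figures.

V_out ≈ 3.23 V

First combine the lower leg with the load: R2 ‖ R_L = 4.263 MΩ.
Then V_out = V_CC · R2'/(R1 + R2') = 10.3 × 4.263/13.60 = 3.228 V.
(Unloaded it would be 3.41 V; the load pulls it down.)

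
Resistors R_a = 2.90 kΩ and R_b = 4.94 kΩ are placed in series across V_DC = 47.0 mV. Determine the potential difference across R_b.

Total series resistance ΣR = 2.90 + 4.94 = 7.840 kΩ.
Voltage divider: V = V_DC · (4.940 / 7.840) = 47.0 × 0.6301 = 29.61 mV.

V ≈ 29.6 mV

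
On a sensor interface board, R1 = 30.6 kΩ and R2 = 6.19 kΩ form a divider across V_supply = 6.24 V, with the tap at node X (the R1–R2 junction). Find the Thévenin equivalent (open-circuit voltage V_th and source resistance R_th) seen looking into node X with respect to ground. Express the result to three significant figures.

V_th is the unloaded tap voltage: V_supply · R2/(R1+R2) = 6.24 × 0.1683 = 1.050 V.
Looking into X with the source shorted: R_th = R1·R2/(R1+R2) = 30.60 × 6.19/36.79 = 5.149 kΩ.

V_th ≈ 1.05 V, R_th ≈ 5.15 kΩ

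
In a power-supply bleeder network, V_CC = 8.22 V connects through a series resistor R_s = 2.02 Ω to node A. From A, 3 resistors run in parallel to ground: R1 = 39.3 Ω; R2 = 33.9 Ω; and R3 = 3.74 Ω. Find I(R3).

I ≈ 1.33 A

Combine the parallel branches: R_p = (1/39.3 + 1/33.9 + 1/3.74)⁻¹ = 3.102 Ω.
V_A by voltage divider: V_A = 8.22 × 3.102/(2.02 + 3.102) = 4.979 V.
Branch current I = V_A/R3 = 4.979/3.74 = 1.331 A.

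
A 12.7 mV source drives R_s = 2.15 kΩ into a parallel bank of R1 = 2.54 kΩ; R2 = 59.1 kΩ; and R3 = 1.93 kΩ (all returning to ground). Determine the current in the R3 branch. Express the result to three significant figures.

Equivalent of the parallel group: R_p = 1.077 kΩ.
Node voltage V_A = V_in · R_p/(R_s + R_p) = 12.7 × 0.3337 = 4.238 mV.
Branch current I = V_A/R3 = 4.238/1.93 = 2.196 µA.

I ≈ 2.20 µA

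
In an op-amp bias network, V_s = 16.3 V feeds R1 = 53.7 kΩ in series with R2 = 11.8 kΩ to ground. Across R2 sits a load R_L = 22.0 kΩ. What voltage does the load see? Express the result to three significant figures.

The load sits in parallel with R2, giving an effective lower resistance R2' = R2·R_L/(R2+R_L) = 7.680 kΩ.
Voltage divider with the loaded lower leg: V_out = 16.3 × 7.680/(53.7 + 7.680) = 16.3 × 0.1251 = 2.040 V.
(Unloaded it would be 2.94 V; the load pulls it down.)

V_out ≈ 2.04 V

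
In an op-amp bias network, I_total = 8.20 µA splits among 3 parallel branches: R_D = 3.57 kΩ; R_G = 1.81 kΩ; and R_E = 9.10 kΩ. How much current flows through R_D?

Conductances: ΣG = 1/3.57 + 1/1.81 + 1/9.10 = 0.9425 (1/kΩ).
By the current-divider rule, I = I_total · G_k/ΣG = 8.20 × 0.2972 = 2.437 µA.

I ≈ 2.44 µA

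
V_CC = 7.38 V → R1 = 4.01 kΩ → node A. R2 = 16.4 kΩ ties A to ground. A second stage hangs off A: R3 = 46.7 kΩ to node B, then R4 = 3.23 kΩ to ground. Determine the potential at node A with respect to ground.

V_A ≈ 5.57 V

The second stage (R3 + R4 = 49.93 kΩ) loads node A in parallel with R2.
Effective lower resistance at A: R2 ‖ 49.93 = 12.35 kΩ.
First divider: V_A = V_CC · 12.35/(4.01 + 12.35) = 5.571 V.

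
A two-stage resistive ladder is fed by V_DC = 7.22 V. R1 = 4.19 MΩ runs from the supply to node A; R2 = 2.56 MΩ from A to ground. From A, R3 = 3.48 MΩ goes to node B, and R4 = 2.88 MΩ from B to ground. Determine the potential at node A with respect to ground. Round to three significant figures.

Looking into the second stage from A: R3 + R4 = 6.360 MΩ appears in parallel with R2.
R2 ‖ (R3+R4) = 1.825 MΩ.
First divider: V_A = V_DC · 1.825/(4.19 + 1.825) = 2.191 V.

V_A ≈ 2.19 V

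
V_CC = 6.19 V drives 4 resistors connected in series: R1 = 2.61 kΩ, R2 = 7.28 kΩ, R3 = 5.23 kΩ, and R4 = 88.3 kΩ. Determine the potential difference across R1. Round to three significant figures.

Total series resistance ΣR = 2.61 + 7.28 + 5.23 + 88.3 = 103.4 kΩ.
Voltage divider: V = V_CC · (2.610 / 103.4) = 6.19 × 0.02524 = 0.1562 V.

V ≈ 0.156 V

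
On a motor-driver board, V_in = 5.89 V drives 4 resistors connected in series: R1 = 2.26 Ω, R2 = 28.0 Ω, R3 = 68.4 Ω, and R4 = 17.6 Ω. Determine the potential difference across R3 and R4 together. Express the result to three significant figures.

Series total: ΣR = 2.26 + 28.0 + 68.4 + 17.6 = 116.3 Ω.
R_{R3..R4} = 68.4 + 17.6 = 86.00 Ω.
By the voltage-divider rule, V = 5.89 × 86.00/116.3 = 4.357 V.

V ≈ 4.36 V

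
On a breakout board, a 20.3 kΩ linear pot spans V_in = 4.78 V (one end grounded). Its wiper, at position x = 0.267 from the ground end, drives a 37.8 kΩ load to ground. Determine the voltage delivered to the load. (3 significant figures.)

Split the track: R_lower = x·R_p = 5.420 kΩ, R_upper = (1−x)·R_p = 14.88 kΩ.
(x·R_p) ‖ R_L = 4.740 kΩ.
Loaded-divider output: V_out = 4.78 × 0.2416 = 1.155 V.

V_out ≈ 1.15 V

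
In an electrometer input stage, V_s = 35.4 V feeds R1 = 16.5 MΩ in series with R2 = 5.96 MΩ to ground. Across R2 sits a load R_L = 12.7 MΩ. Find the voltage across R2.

V_out ≈ 6.99 V

R2 ‖ R_L = (5.96 × 12.7)/(5.96 + 12.7) = 4.056 MΩ.
Voltage divider with the loaded lower leg: V_out = 35.4 × 4.056/(16.5 + 4.056) = 35.4 × 0.1973 = 6.985 V.
(Unloaded it would be 9.39 V; the load pulls it down.)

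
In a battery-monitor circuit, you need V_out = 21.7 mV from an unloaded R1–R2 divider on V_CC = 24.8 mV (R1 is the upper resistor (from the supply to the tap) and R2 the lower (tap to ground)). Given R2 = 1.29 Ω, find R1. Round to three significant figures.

R1 ≈ 0.184 Ω

The divider ratio is R2/(R1+R2) = 21.7/24.8 = 0.8750.
R1 = R2·(1/k − 1) = 1.29 × 0.1429 = 0.1843 Ω.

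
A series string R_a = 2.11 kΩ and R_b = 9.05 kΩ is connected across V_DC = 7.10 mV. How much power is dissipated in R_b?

ΣR = 11.16 kΩ → I = 7.10/11.16 = 0.6362 µA.
P(R_b) = I²·R_b = (0.6362)² × 9.05 = 3.663 nW.

P ≈ 3.66 nW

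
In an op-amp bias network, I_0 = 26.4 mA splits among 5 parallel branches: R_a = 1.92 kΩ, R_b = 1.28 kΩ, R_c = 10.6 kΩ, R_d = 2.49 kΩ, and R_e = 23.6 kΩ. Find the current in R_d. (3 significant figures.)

Conductances: ΣG = 1/1.92 + 1/1.28 + 1/10.6 + 1/2.49 + 1/23.6 = 1.840 (1/kΩ).
R_d takes the fraction G_k/ΣG = 0.4016/1.840 = 0.2182, so I = 26.4 × 0.2182 = 5.761 mA.

I ≈ 5.76 mA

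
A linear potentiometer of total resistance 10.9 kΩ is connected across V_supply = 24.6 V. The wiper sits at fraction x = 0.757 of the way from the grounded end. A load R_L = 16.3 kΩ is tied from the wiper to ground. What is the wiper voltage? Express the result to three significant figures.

Split the track: R_lower = x·R_p = 8.251 kΩ, R_upper = (1−x)·R_p = 2.649 kΩ.
Lower segment in parallel with the load: 8.251 ‖ 16.3 = 5.478 kΩ.
Loaded-divider output: V_out = 24.6 × 0.6741 = 16.58 V.

V_out ≈ 16.6 V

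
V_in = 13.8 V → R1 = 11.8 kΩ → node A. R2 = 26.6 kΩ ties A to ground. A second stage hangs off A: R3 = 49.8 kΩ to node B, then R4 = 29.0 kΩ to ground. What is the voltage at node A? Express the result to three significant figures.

V_A ≈ 8.66 V

The second stage (R3 + R4 = 78.80 kΩ) loads node A in parallel with R2.
R2 ‖ (R3+R4) = 19.89 kΩ.
First divider: V_A = V_in · 19.89/(11.8 + 19.89) = 8.661 V.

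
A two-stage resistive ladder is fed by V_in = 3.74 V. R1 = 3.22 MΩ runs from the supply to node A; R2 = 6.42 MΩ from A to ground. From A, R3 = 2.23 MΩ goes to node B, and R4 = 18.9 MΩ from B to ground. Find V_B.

Looking into the second stage from A: R3 + R4 = 21.13 MΩ appears in parallel with R2.
Effective lower resistance at A: R2 ‖ 21.13 = 4.924 MΩ.
V_A = 3.74 × 4.924/(3.22 + 4.924) = 2.261 V.
Stage 2 is unloaded, so V_B = V_A · R4/(R3+R4) = 2.261 × 18.9/21.13 = 2.023 V.

V_B ≈ 2.02 V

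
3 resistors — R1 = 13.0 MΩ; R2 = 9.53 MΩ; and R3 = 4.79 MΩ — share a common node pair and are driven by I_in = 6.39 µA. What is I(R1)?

I ≈ 1.26 µA

Total conductance ΣG = 1/13.0 + 1/9.53 + 1/4.79 = 0.3906 (units of 1/MΩ).
By the current-divider rule, I = I_in · G_k/ΣG = 6.39 × 0.1969 = 1.258 µA.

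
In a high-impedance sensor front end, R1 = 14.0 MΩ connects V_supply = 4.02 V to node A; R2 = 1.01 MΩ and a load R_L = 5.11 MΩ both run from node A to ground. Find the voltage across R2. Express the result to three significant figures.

First combine the lower leg with the load: R2 ‖ R_L = 0.8433 MΩ.
Now apply the divider: V_out = 4.02 × 0.05681 = 0.2284 V.

V_out ≈ 0.228 V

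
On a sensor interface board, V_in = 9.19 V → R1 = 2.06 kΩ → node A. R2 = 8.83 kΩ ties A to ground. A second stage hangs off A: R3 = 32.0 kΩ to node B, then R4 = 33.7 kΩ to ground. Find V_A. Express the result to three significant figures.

V_A ≈ 7.27 V

The second stage (R3 + R4 = 65.70 kΩ) loads node A in parallel with R2.
Effective lower resistance at A: R2 ‖ 65.70 = 7.784 kΩ.
First divider: V_A = V_in · 7.784/(2.06 + 7.784) = 7.267 V.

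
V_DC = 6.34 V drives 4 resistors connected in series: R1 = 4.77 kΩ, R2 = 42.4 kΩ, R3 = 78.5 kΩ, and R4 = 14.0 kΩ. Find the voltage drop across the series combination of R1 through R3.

V ≈ 5.70 V

ΣR = 4.77 + 42.4 + 78.5 + 14.0 = 139.7 kΩ.
R_{R1..R3} = 4.77 + 42.4 + 78.5 = 125.7 kΩ.
By the voltage-divider rule, V = 6.34 × 125.7/139.7 = 5.705 V.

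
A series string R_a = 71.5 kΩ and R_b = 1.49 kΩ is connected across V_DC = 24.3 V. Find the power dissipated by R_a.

The common current is I = 24.3/72.99 = 0.3329 mA.
P = I²R = 0.1108 × 71.5 = 7.925 mW.

P ≈ 7.92 mW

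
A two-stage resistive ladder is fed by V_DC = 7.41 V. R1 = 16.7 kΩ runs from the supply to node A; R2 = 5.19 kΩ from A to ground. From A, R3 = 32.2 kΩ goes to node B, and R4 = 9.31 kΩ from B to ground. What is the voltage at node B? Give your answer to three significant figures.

Looking into the second stage from A: R3 + R4 = 41.51 kΩ appears in parallel with R2.
Effective lower resistance at A: R2 ‖ 41.51 = 4.613 kΩ.
So V_A = 7.41 × 0.2164 = 1.604 V.
Stage 2 is unloaded, so V_B = V_A · R4/(R3+R4) = 1.604 × 9.31/41.51 = 0.3597 V.

V_B ≈ 0.360 V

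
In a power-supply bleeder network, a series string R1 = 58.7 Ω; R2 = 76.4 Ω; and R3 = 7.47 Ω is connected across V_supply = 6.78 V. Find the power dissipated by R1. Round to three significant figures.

P ≈ 0.133 W

The common current is I = 6.78/142.6 = 0.04756 A.
P(R1) = I²·R1 = (0.04756)² × 58.7 = 0.1328 W.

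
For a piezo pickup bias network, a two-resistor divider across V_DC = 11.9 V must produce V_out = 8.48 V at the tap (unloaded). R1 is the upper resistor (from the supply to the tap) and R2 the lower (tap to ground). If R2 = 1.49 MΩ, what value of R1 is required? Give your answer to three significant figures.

R1 ≈ 0.601 MΩ

Required fraction k = V_out/V_DC = 0.7126.
So R1 = R2 · (V_DC/V_out − 1) = 1.49 × (11.9/8.48 − 1) = 1.49 × 0.4033 = 0.6009 MΩ.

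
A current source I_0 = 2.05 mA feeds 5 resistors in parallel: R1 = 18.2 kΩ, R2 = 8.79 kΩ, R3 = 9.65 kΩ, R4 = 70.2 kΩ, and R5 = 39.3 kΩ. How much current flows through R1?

Total conductance ΣG = 1/18.2 + 1/8.79 + 1/9.65 + 1/70.2 + 1/39.3 = 0.3120 (units of 1/kΩ).
Current divider: I(R1) = I_0 · G_k/ΣG = 2.05 × (0.05495/0.3120) = 2.05 × 0.1761 = 0.3610 mA.

I ≈ 0.361 mA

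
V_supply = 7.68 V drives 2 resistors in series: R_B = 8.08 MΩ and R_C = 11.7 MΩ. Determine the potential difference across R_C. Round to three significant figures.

V ≈ 4.54 V

Series total: ΣR = 8.08 + 11.7 = 19.78 MΩ.
V = V_supply · R/ΣR = 7.68 × 0.5915 = 4.543 V.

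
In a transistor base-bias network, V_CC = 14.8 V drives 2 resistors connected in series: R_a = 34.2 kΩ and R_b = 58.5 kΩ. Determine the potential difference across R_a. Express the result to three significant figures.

Total series resistance ΣR = 34.2 + 58.5 = 92.70 kΩ.
V = V_CC · R/ΣR = 14.8 × 0.3689 = 5.460 V.

V ≈ 5.46 V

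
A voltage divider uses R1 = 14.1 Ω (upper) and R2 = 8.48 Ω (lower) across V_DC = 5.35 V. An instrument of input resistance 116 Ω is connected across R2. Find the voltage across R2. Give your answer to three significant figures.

V_out ≈ 1.92 V

First combine the lower leg with the load: R2 ‖ R_L = 7.902 Ω.
Voltage divider with the loaded lower leg: V_out = 5.35 × 7.902/(14.1 + 7.902) = 5.35 × 0.3592 = 1.921 V.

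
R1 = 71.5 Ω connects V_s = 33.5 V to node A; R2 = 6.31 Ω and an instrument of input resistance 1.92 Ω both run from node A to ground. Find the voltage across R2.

V_out ≈ 0.676 V

The load sits in parallel with R2, giving an effective lower resistance R2' = R2·R_L/(R2+R_L) = 1.472 Ω.
Now apply the divider: V_out = 33.5 × 0.02017 = 0.6758 V.
(Unloaded it would be 2.72 V; the load pulls it down.)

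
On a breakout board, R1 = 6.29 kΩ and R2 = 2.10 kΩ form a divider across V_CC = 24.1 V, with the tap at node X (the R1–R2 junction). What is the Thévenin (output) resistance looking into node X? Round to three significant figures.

Zeroing V_CC shorts the top of R1 to ground, so R_th = R1 ‖ R2 = 1.574 kΩ.

R_th ≈ 1.57 kΩ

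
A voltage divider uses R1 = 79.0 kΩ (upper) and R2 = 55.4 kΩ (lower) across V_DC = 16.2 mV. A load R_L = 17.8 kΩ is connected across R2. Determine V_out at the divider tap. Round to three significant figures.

R2 ‖ R_L = (55.4 × 17.8)/(55.4 + 17.8) = 13.47 kΩ.
Then V_out = V_DC · R2'/(R1 + R2') = 16.2 × 13.47/92.47 = 2.360 mV.

V_out ≈ 2.36 mV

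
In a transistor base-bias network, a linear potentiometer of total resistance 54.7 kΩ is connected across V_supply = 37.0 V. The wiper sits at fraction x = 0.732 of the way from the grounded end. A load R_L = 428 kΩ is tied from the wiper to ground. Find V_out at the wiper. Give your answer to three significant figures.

Lower segment x·R_p = 40.04 kΩ; upper segment (1−x)·R_p = 14.66 kΩ.
(x·R_p) ‖ R_L = 36.61 kΩ.
Loaded-divider output: V_out = 37.0 × 0.7141 = 26.42 V.

V_out ≈ 26.4 V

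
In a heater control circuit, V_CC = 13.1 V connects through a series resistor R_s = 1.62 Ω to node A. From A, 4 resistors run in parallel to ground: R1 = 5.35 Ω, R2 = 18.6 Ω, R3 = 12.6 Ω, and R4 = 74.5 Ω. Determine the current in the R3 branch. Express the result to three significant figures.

I ≈ 0.675 A

Parallel bank: R_p = 1/(1/5.35 + 1/18.6 + 1/12.6 + 1/74.5) = 2.999 Ω.
V_A = 13.1 × 2.999/4.619 = 8.505 V.
Branch current I = V_A/R3 = 8.505/12.6 = 0.6750 A.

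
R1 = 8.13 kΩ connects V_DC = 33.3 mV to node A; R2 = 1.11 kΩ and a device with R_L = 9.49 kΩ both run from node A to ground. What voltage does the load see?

V_out ≈ 3.63 mV

R2 ‖ R_L = (1.11 × 9.49)/(1.11 + 9.49) = 0.9938 kΩ.
Then V_out = V_DC · R2'/(R1 + R2') = 33.3 × 0.9938/9.124 = 3.627 mV.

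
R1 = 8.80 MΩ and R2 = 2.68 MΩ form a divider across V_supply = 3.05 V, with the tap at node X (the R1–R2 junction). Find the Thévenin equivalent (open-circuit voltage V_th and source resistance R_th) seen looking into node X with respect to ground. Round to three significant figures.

Open-circuit (no load on X): V_th = V_supply · R2/(R1 + R2) = 3.05 × 2.68/(8.800 + 2.68) = 0.7120 V.
With V_supply suppressed (replaced by a short), R_th = R1 ‖ R2 = (8.800 × 2.68)/(8.800 + 2.68) = 2.054 MΩ.

V_th ≈ 0.712 V, R_th ≈ 2.05 MΩ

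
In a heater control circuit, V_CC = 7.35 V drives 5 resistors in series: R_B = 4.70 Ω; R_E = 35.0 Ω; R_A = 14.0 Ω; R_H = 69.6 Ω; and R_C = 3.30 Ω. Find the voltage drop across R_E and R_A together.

Series total: ΣR = 4.70 + 35.0 + 14.0 + 69.6 + 3.30 = 126.6 Ω.
R_{R_E..R_A} = 35.0 + 14.0 = 49.00 Ω.
V = V_CC · R/ΣR = 7.35 × 0.3870 = 2.845 V.

V ≈ 2.84 V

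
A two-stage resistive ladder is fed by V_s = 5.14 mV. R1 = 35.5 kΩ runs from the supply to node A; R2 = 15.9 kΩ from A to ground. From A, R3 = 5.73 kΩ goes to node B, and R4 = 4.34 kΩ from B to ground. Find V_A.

Looking into the second stage from A: R3 + R4 = 10.07 kΩ appears in parallel with R2.
Effective lower resistance at A: R2 ‖ 10.07 = 6.165 kΩ.
V_A = 5.14 × 6.165/(35.5 + 6.165) = 0.7606 mV.

V_A ≈ 0.761 mV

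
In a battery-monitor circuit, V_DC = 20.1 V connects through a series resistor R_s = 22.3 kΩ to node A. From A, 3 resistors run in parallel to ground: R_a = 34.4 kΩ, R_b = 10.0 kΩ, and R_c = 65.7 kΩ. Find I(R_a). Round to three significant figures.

I ≈ 0.139 mA

Combine the parallel branches: R_p = (1/34.4 + 1/10.0 + 1/65.7)⁻¹ = 6.930 kΩ.
V_A by voltage divider: V_A = 20.1 × 6.930/(22.3 + 6.930) = 4.766 V.
I(R_a) = V_A / R_a = 4.766/34.4 = 0.1385 mA.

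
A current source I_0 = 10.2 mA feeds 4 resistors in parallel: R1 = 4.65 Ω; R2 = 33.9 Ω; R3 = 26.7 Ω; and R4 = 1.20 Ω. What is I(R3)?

ΣG = 1/4.65 + 1/33.9 + 1/26.7 + 1/1.20 = 1.115.
Current divider: I(R3) = I_0 · G_k/ΣG = 10.2 × (0.03745/1.115) = 10.2 × 0.03358 = 0.3425 mA.

I ≈ 0.343 mA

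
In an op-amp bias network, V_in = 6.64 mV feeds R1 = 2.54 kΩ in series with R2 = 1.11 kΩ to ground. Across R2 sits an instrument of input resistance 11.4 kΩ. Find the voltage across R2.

R2 ‖ R_L = (1.11 × 11.4)/(1.11 + 11.4) = 1.012 kΩ.
Voltage divider with the loaded lower leg: V_out = 6.64 × 1.012/(2.54 + 1.012) = 6.64 × 0.2848 = 1.891 mV.

V_out ≈ 1.89 mV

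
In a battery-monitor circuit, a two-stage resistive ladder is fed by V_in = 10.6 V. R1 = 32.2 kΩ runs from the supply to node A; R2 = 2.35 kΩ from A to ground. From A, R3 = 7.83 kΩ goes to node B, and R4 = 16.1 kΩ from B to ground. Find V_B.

V_B ≈ 0.444 V

Looking into the second stage from A: R3 + R4 = 23.93 kΩ appears in parallel with R2.
Effective lower resistance at A: R2 ‖ 23.93 = 2.140 kΩ.
So V_A = 10.6 × 0.06231 = 0.6605 V.
V_B = V_A × 0.6728 = 0.4444 V.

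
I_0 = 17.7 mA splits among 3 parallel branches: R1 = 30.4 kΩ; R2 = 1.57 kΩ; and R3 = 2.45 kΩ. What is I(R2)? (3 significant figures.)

I ≈ 10.5 mA

Total conductance ΣG = 1/30.4 + 1/1.57 + 1/2.45 = 1.078 (units of 1/kΩ).
By the current-divider rule, I = I_0 · G_k/ΣG = 17.7 × 0.5909 = 10.46 mA.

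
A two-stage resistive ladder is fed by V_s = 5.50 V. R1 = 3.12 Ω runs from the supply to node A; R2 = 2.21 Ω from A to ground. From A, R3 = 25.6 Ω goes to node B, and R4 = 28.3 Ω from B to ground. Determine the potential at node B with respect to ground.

Node A sees R2 in parallel with the series input of stage 2, R3 + R4 = 53.90 Ω.
Effective lower resistance at A: R2 ‖ 53.90 = 2.123 Ω.
First divider: V_A = V_s · 2.123/(3.12 + 2.123) = 2.227 V.
Stage 2 is unloaded, so V_B = V_A · R4/(R3+R4) = 2.227 × 28.3/53.90 = 1.169 V.

V_B ≈ 1.17 V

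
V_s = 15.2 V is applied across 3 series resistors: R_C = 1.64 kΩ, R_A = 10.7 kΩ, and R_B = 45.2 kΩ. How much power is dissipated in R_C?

P ≈ 0.114 mW

Series current I = V_s/ΣR = 15.2/57.54 = 0.2642 mA.
V(R_C) = I·R = 0.4332 V; P = V·I = 0.4332 × 0.2642 = 0.1144 mW.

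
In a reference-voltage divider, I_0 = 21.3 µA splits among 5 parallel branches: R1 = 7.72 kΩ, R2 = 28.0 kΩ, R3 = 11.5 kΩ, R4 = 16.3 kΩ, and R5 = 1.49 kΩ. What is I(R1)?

Total conductance ΣG = 1/7.72 + 1/28.0 + 1/11.5 + 1/16.3 + 1/1.49 = 0.9847 (units of 1/kΩ).
By the current-divider rule, I = I_0 · G_k/ΣG = 21.3 × 0.1315 = 2.802 µA.

I ≈ 2.80 µA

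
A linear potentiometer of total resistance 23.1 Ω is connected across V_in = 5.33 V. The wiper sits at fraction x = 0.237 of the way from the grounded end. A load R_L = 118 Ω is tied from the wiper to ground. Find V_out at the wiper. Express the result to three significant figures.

V_out ≈ 1.22 V

Lower segment x·R_p = 5.475 Ω; upper segment (1−x)·R_p = 17.63 Ω.
R_L loads the lower segment: effective lower R = 5.232 Ω.
V_out = 5.33 × 5.232/(17.63 + 5.232) = 1.220 V.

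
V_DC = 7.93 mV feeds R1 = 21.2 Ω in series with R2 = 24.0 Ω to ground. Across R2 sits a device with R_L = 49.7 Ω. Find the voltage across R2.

The load sits in parallel with R2, giving an effective lower resistance R2' = R2·R_L/(R2+R_L) = 16.18 Ω.
Then V_out = V_DC · R2'/(R1 + R2') = 7.93 × 16.18/37.38 = 3.433 mV.
(Unloaded it would be 4.21 mV; the load pulls it down.)

V_out ≈ 3.43 mV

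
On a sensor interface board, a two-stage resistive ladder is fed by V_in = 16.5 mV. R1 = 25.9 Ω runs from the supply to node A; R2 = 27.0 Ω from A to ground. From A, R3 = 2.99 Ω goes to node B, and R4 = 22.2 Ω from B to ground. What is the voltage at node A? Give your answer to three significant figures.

V_A ≈ 5.52 mV

Looking into the second stage from A: R3 + R4 = 25.19 Ω appears in parallel with R2.
R2 ‖ (R3+R4) = 13.03 Ω.
First divider: V_A = V_in · 13.03/(25.9 + 13.03) = 5.523 mV.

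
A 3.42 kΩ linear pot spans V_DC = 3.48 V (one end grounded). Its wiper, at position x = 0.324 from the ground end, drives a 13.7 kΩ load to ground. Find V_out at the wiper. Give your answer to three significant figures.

Split the track: R_lower = x·R_p = 1.108 kΩ, R_upper = (1−x)·R_p = 2.312 kΩ.
Lower segment in parallel with the load: 1.108 ‖ 13.7 = 1.025 kΩ.
Loaded-divider output: V_out = 3.48 × 0.3072 = 1.069 V.
(Unloaded: V_out = x·V_DC = 1.13 V.)

V_out ≈ 1.07 V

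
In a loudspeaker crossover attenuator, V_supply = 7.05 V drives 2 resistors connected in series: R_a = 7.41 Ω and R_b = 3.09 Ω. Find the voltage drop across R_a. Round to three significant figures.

V ≈ 4.98 V

Total series resistance ΣR = 7.41 + 3.09 = 10.50 Ω.
By the voltage-divider rule, V = 7.05 × 7.410/10.50 = 4.975 V.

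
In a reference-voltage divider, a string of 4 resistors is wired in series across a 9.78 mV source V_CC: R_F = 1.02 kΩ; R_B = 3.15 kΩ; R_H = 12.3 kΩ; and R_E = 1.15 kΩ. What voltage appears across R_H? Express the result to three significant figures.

ΣR = 1.02 + 3.15 + 12.3 + 1.15 = 17.62 kΩ.
By the voltage-divider rule, V = 9.78 × 12.30/17.62 = 6.827 mV.

V ≈ 6.83 mV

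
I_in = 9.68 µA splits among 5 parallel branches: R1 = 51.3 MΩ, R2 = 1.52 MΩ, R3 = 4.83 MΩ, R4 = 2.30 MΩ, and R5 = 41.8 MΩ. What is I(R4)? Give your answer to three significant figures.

Conductances: ΣG = 1/51.3 + 1/1.52 + 1/4.83 + 1/2.30 + 1/41.8 = 1.343 (1/MΩ).
R4 takes the fraction G_k/ΣG = 0.4348/1.343 = 0.3237, so I = 9.68 × 0.3237 = 3.133 µA.

I ≈ 3.13 µA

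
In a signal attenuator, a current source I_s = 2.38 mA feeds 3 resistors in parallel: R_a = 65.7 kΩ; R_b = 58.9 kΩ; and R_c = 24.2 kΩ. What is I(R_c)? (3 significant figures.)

I ≈ 1.34 mA

ΣG = 1/65.7 + 1/58.9 + 1/24.2 = 0.07352.
By the current-divider rule, I = I_s · G_k/ΣG = 2.38 × 0.5620 = 1.338 mA.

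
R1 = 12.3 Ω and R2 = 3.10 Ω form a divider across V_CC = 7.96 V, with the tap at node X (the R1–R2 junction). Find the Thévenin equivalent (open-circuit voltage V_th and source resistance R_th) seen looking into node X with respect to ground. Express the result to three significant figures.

V_th ≈ 1.60 V, R_th ≈ 2.48 Ω

V_th is the unloaded tap voltage: V_CC · R2/(R1+R2) = 7.96 × 0.2013 = 1.602 V.
Zeroing V_CC shorts the top of R1 to ground, so R_th = R1 ‖ R2 = 2.476 Ω.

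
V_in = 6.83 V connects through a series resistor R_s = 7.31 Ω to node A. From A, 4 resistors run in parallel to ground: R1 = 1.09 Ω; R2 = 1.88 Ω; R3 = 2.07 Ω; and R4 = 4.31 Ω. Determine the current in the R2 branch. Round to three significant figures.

I ≈ 0.216 A

Equivalent of the parallel group: R_p = 0.4620 Ω.
V_A by voltage divider: V_A = 6.83 × 0.4620/(7.31 + 0.4620) = 0.4060 V.
Branch current I = V_A/R2 = 0.4060/1.88 = 0.2160 A.
(Equivalently: I_total = 0.8788 A, then current-divider fraction G_k/ΣG = 0.2457.)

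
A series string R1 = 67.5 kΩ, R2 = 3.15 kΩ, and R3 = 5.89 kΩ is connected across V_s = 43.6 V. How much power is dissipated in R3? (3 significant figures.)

P ≈ 1.91 mW

ΣR = 76.54 kΩ → I = 43.6/76.54 = 0.5696 mA.
P(R3) = I²·R3 = (0.5696)² × 5.89 = 1.911 mW.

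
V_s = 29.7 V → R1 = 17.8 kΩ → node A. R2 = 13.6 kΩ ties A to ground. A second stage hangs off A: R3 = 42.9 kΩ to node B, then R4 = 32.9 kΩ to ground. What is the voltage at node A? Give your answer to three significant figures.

V_A ≈ 11.7 V

Node A sees R2 in parallel with the series input of stage 2, R3 + R4 = 75.80 kΩ.
Effective lower resistance at A: R2 ‖ 75.80 = 11.53 kΩ.
So V_A = 29.7 × 0.3931 = 11.68 V.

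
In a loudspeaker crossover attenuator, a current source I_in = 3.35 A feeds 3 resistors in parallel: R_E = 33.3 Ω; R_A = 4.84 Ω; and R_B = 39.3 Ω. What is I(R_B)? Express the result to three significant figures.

I ≈ 0.325 A

ΣG = 1/33.3 + 1/4.84 + 1/39.3 = 0.2621.
Current divider: I(R_B) = I_in · G_k/ΣG = 3.35 × (0.02545/0.2621) = 3.35 × 0.09709 = 0.3252 A.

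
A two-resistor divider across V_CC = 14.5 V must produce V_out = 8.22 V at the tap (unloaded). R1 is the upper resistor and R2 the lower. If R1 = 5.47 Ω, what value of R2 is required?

The divider ratio is R2/(R1+R2) = 8.22/14.5 = 0.5669.
R2 = R1 · 0.5669/(1 − 0.5669) = 7.160 Ω.

R2 ≈ 7.16 Ω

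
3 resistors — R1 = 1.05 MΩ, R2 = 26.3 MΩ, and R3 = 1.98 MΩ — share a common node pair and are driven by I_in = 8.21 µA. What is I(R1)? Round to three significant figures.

ΣG = 1/1.05 + 1/26.3 + 1/1.98 = 1.495.
Current divider: I(R1) = I_in · G_k/ΣG = 8.21 × (0.9524/1.495) = 8.21 × 0.6369 = 5.229 µA.

I ≈ 5.23 µA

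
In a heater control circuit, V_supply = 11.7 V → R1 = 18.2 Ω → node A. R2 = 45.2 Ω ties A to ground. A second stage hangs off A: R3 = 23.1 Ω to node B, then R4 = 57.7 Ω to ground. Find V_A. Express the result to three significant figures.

Node A sees R2 in parallel with the series input of stage 2, R3 + R4 = 80.80 Ω.
R2 ‖ (R3+R4) = 28.99 Ω.
V_A = 11.7 × 28.99/(18.2 + 28.99) = 7.187 V.

V_A ≈ 7.19 V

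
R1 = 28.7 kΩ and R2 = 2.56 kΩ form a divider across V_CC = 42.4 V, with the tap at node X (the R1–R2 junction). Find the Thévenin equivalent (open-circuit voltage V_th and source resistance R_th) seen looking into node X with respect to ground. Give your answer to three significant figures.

V_th ≈ 3.47 V, R_th ≈ 2.35 kΩ

V_th is the unloaded tap voltage: V_CC · R2/(R1+R2) = 42.4 × 0.08189 = 3.472 V.
With V_CC suppressed (replaced by a short), R_th = R1 ‖ R2 = (28.70 × 2.56)/(28.70 + 2.56) = 2.350 kΩ.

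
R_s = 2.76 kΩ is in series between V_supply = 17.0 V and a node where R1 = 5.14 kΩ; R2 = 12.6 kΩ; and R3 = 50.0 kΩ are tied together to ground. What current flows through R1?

I ≈ 1.83 mA

Parallel bank: R_p = 1/(1/5.14 + 1/12.6 + 1/50.0) = 3.402 kΩ.
Node voltage V_A = V_supply · R_p/(R_s + R_p) = 17.0 × 0.5521 = 9.386 V.
Branch current I = V_A/R1 = 9.386/5.14 = 1.826 mA.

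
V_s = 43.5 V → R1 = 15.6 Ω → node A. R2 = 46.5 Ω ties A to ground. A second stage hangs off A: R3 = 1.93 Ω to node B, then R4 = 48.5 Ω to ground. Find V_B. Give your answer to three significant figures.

V_B ≈ 25.4 V

Looking into the second stage from A: R3 + R4 = 50.43 Ω appears in parallel with R2.
Effective lower resistance at A: R2 ‖ 50.43 = 24.19 Ω.
So V_A = 43.5 × 0.6080 = 26.45 V.
Then the unloaded second divider: V_B = V_A × R4/(R3+R4) = 26.45 × 0.9617 = 25.43 V.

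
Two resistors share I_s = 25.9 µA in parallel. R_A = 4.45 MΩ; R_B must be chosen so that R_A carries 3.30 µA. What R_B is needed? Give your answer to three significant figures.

R_B ≈ 0.650 MΩ

The fraction through R_A equals R_B/(R_A+R_B).
3.30/25.9 = R_B/(R_A + R_B) → R_B = R_A · (0.1274)/(1 − 0.1274) = 4.45 × 0.1460 = 0.6498 MΩ.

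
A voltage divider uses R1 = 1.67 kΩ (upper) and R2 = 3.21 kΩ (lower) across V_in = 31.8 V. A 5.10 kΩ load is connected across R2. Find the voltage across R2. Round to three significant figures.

The load sits in parallel with R2, giving an effective lower resistance R2' = R2·R_L/(R2+R_L) = 1.970 kΩ.
Then V_out = V_in · R2'/(R1 + R2') = 31.8 × 1.970/3.640 = 17.21 V.

V_out ≈ 17.2 V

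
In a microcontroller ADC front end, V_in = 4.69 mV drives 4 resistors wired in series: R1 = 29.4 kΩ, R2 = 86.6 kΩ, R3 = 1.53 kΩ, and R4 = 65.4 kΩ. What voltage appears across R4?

Series total: ΣR = 29.4 + 86.6 + 1.53 + 65.4 = 182.9 kΩ.
By the voltage-divider rule, V = 4.69 × 65.40/182.9 = 1.677 mV.

V ≈ 1.68 mV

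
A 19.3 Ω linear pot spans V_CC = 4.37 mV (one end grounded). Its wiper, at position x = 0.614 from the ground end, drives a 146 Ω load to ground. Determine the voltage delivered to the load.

V_out ≈ 2.60 mV

Lower segment x·R_p = 11.85 Ω; upper segment (1−x)·R_p = 7.450 Ω.
(x·R_p) ‖ R_L = 10.96 Ω.
Then V_out = V_CC · 10.96/(7.450 + 10.96) = 2.602 mV.
(Unloaded: V_out = x·V_CC = 2.68 mV.)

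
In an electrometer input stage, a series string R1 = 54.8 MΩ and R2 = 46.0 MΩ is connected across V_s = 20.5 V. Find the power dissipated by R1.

ΣR = 100.8 MΩ → I = 20.5/100.8 = 0.2034 µA.
V(R1) = I·R = 11.14 V; P = V·I = 11.14 × 0.2034 = 2.267 µW.

P ≈ 2.27 µW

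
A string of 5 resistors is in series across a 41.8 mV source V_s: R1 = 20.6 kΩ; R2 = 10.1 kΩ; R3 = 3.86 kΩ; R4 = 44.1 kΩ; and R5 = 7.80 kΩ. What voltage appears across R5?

ΣR = 20.6 + 10.1 + 3.86 + 44.1 + 7.80 = 86.46 kΩ.
Voltage divider: V = V_s · (7.800 / 86.46) = 41.8 × 0.09022 = 3.771 mV.

V ≈ 3.77 mV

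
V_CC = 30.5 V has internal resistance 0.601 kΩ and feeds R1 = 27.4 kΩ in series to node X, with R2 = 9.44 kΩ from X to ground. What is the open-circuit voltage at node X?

V_th ≈ 7.69 V

R1' = 0.601 + 27.4 = 28.00 kΩ (source resistance + R1).
Open-circuit (no load on X): V_th = V_CC · R2/(R1' + R2) = 30.5 × 9.44/(28.00 + 9.44) = 7.690 V.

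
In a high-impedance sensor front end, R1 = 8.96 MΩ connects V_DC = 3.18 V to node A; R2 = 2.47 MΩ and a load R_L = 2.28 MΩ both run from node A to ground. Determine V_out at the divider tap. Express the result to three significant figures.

V_out ≈ 0.372 V

First combine the lower leg with the load: R2 ‖ R_L = 1.186 MΩ.
Voltage divider with the loaded lower leg: V_out = 3.18 × 1.186/(8.96 + 1.186) = 3.18 × 0.1169 = 0.3716 V.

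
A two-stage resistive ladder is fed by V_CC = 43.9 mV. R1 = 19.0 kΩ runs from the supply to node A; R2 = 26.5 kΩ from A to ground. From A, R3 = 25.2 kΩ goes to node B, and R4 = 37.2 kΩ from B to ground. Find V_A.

V_A ≈ 21.7 mV

Node A sees R2 in parallel with the series input of stage 2, R3 + R4 = 62.40 kΩ.
R2 ‖ (R3+R4) = 18.60 kΩ.
First divider: V_A = V_CC · 18.60/(19.0 + 18.60) = 21.72 mV.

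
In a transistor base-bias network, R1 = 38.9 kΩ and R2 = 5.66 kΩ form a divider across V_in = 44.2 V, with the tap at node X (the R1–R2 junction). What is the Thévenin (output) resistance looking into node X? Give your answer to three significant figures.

With V_in suppressed (replaced by a short), R_th = R1 ‖ R2 = (38.90 × 5.66)/(38.90 + 5.66) = 4.941 kΩ.

R_th ≈ 4.94 kΩ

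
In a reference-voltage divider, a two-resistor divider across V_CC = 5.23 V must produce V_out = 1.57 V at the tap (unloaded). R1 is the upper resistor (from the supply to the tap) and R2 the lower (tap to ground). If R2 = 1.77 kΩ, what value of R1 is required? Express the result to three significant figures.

The divider ratio is R2/(R1+R2) = 1.57/5.23 = 0.3002.
So R1 = R2 · (V_CC/V_out − 1) = 1.77 × (5.23/1.57 − 1) = 1.77 × 2.331 = 4.126 kΩ.

R1 ≈ 4.13 kΩ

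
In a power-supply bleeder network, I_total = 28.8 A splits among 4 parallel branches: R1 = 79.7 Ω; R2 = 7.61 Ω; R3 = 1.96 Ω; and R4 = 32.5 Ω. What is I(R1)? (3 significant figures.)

ΣG = 1/79.7 + 1/7.61 + 1/1.96 + 1/32.5 = 0.6849.
Current divider: I(R1) = I_total · G_k/ΣG = 28.8 × (0.01255/0.6849) = 28.8 × 0.01832 = 0.5276 A.

I ≈ 0.528 A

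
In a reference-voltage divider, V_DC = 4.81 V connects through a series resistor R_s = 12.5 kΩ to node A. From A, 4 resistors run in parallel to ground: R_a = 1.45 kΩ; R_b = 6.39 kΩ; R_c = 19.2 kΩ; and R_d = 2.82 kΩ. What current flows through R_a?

I ≈ 0.199 mA

Combine the parallel branches: R_p = (1/1.45 + 1/6.39 + 1/19.2 + 1/2.82)⁻¹ = 0.7982 kΩ.
Node voltage V_A = V_DC · R_p/(R_s + R_p) = 4.81 × 0.06002 = 0.2887 V.
Branch current I = V_A/R_a = 0.2887/1.45 = 0.1991 mA.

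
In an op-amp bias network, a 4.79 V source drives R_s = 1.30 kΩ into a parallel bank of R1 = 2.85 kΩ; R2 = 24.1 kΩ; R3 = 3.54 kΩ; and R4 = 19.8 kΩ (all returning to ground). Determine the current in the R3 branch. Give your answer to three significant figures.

Equivalent of the parallel group: R_p = 1.379 kΩ.
V_A by voltage divider: V_A = 4.79 × 1.379/(1.30 + 1.379) = 2.465 V.
I(R3) = V_A / R3 = 2.465/3.54 = 0.6964 mA.

I ≈ 0.696 mA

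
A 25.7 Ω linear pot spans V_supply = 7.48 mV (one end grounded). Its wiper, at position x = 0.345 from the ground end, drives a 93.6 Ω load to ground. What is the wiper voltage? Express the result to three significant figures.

Split the track: R_lower = x·R_p = 8.866 Ω, R_upper = (1−x)·R_p = 16.83 Ω.
Lower segment in parallel with the load: 8.866 ‖ 93.6 = 8.099 Ω.
V_out = 7.48 × 8.099/(16.83 + 8.099) = 2.430 mV.
(Unloaded: V_out = x·V_supply = 2.58 mV.)

V_out ≈ 2.43 mV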